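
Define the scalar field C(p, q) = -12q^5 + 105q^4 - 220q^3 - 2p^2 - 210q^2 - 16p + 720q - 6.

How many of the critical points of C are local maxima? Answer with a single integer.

C separates as a function of p plus a function of q, so ∇C=0 decouples.
∂C/∂p = -4(p + 4) = 0 at p ∈ {-4}; ∂C/∂q = -60(q - 4)(q - 3)(q - 1)(q + 1) = 0 at q ∈ {-1, 1, 3, 4}.
The Hessian is diagonal: diag(C_pp, C_qq). Second derivatives: C_pp(-4)=-4; C_qq(-1)=2400, C_qq(1)=-720, C_qq(3)=480, C_qq(4)=-900.
Local maxima occur where both diagonal entries negative: (-4, 1), (-4, 4). Count: 2.

2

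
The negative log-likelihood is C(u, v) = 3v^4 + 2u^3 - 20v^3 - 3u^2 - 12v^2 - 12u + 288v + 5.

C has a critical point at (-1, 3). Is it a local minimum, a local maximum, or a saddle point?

local maximum

The mixed partial ∂²C/∂u∂v is 0, so the Hessian at any point is diag(C_uu, C_vv) = diag(6(2u - 1), 12(3v^2 - 10v - 2)).
At (-1, 3): H = diag(-18, -60).
Both eigenvalues are negative, so H is negative definite: a local maximum.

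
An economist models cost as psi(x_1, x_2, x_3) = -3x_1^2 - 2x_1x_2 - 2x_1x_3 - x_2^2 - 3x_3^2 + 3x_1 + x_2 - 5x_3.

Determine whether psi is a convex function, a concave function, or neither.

concave

psi is quadratic, so its Hessian is the constant matrix H = [[-6, -2, -2], [-2, -2, 0], [-2, 0, -6]].
Leading principal minors: -6, 8, -40.
Signs alternate −, +, − ⇒ H ≺ 0 ⇒ concave.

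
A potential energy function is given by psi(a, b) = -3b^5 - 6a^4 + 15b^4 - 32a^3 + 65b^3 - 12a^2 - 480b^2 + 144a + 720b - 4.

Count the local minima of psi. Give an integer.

2

psi separates as a function of a plus a function of b, so ∇psi=0 decouples.
∂psi/∂a = -24(a - 1)(a + 2)(a + 3) = 0 at a ∈ {-3, -2, 1}; ∂psi/∂b = -15(b - 4)(b - 3)(b - 1)(b + 4) = 0 at b ∈ {-4, 1, 3, 4}.
The Hessian is diagonal: diag(psi_aa, psi_bb). Second derivatives: psi_aa(-3)=-96, psi_aa(-2)=72, psi_aa(1)=-288; psi_bb(-4)=4200, psi_bb(1)=-450, psi_bb(3)=210, psi_bb(4)=-360.
Local minima occur where both diagonal entries positive: (-2, -4), (-2, 3). Count: 2.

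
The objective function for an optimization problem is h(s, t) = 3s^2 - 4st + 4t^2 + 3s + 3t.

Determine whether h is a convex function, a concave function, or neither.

convex

h is quadratic, so its Hessian is the constant matrix H = [[6, -4], [-4, 8]].
det(H) = 32, tr(H) = 14.
det(H) > 0 and tr(H) > 0, so H is positive definite everywhere: convex.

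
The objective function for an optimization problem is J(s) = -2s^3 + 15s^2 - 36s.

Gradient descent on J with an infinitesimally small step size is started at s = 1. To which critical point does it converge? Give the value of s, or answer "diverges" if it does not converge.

J'(s) = -6(s - 3)(s - 2), so J'(1) = -12.
Gradient descent moves in the -J' direction, i.e. s is increasing.
The nearest critical point in that direction is s = 2, where J'' = 6 > 0 (a local minimum). The iterate converges there.

2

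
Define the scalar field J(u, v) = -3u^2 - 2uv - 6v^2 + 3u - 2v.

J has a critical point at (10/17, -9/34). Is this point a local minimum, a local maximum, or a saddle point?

The Hessian of J is constant: H = [[-6, -2], [-2, -12]].
det(H) = (-6)·(-12) − (-2)² = 68.
det(H) > 0 and tr(H) = -18 < 0, so H is negative definite and the point is a local maximum.

local maximum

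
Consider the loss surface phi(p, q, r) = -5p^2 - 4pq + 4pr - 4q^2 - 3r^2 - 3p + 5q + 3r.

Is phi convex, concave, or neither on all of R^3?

concave

phi is quadratic, so its Hessian is the constant matrix H = [[-10, -4, 4], [-4, -8, 0], [4, 0, -6]].
Leading principal minors: -10, 64, -256.
Signs alternate −, +, − ⇒ H ≺ 0 ⇒ concave.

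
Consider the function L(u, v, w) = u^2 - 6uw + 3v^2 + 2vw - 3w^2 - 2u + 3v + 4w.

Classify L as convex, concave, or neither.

neither

L is quadratic, so its Hessian is the constant matrix H = [[2, 0, -6], [0, 6, 2], [-6, 2, -6]].
Leading principal minors: 2, 12, -296.
Neither pattern holds ⇒ H is indefinite ⇒ neither convex nor concave.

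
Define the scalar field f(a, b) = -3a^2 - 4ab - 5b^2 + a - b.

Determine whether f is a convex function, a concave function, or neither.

concave

f is quadratic, so its Hessian is the constant matrix H = [[-6, -4], [-4, -10]].
det(H) = 44, tr(H) = -16.
det(H) > 0 and tr(H) < 0, so H is negative definite everywhere: concave.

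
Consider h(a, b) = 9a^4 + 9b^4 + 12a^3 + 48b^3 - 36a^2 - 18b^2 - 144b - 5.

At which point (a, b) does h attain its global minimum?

(-2, -4)

h(a,b) separates as P(a) + Q(b) − 5, so its minimum is min P + min Q − 5.
P'(a) = 36a(a - 1)(a + 2) vanishes at a ∈ {-2, 0, 1}; Q'(b) = 36(b - 1)(b + 1)(b + 4) vanishes at b ∈ {-4, -1, 1}.
Local minima of P (where P''>0): P(-2)=-96, P(1)=-15. Local minima of Q: Q(-4)=-480, Q(1)=-105.
So the global minimum of h is P(-2) + Q(-4) − 5 = -96 − 480 − 5 = -581, attained at (-2, -4).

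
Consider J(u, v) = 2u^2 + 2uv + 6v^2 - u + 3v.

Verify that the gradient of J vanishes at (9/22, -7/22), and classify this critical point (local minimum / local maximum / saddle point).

∇J = (4u + 2v - 1, 2u + 12v + 3); substituting (9/22, -7/22) gives ∇J = (0, 0), so (9/22, -7/22) is indeed a critical point.
The Hessian of J is constant: H = [[4, 2], [2, 12]].
det(H) = 4·12 − 2² = 44.
det(H) > 0 and tr(H) = 16 > 0, so H is positive definite and the point is a local minimum.

local minimum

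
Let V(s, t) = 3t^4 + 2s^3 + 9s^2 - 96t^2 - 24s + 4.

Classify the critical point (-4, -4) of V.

The mixed partial ∂²V/∂s∂t is 0, so the Hessian at any point is diag(V_ss, V_tt) = diag(6(2s + 3), 12(3t^2 - 16)).
At (-4, -4): H = diag(-30, 384).
The eigenvalues have opposite signs, so H is indefinite: a saddle point.

saddle point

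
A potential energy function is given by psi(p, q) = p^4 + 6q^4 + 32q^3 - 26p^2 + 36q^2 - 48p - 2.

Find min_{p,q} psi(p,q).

psi(p,q) separates as A(p) + B(q) − 2, so its minimum is min A + min B − 2.
A'(p) = 4(p - 4)(p + 1)(p + 3) vanishes at p ∈ {-3, -1, 4}; B'(q) = 24q(q + 1)(q + 3) vanishes at q ∈ {-3, -1, 0}.
Local minima of A (where A''>0): A(-3)=-9, A(4)=-352. Local minima of B: B(-3)=-54, B(0)=0.
So the global minimum of psi is A(4) + B(-3) − 2 = -352 − 54 − 2 = -408, attained at (4, -3).

-408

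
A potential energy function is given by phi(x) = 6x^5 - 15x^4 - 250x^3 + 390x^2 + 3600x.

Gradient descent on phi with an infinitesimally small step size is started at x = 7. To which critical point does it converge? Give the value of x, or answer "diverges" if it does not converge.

5

phi'(x) = 30(x - 5)(x - 3)(x + 2)(x + 4), so phi'(7) = 23760.
Gradient descent moves in the -phi' direction, i.e. x is decreasing.
The nearest critical point in that direction is x = 5, where phi'' = 3780 > 0 (a local minimum). The iterate converges there.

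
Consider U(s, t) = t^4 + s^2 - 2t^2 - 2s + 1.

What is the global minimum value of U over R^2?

U(s,t) separates as P(s) + Q(t) + 1, so its minimum is min P + min Q + 1.
P'(s) = 2s - 2 vanishes at s ∈ {1}; Q'(t) = 4t(t - 1)(t + 1) vanishes at t ∈ {-1, 0, 1}.
Local minima of P (where P''>0): P(1)=-1. Local minima of Q: Q(-1)=-1, Q(1)=-1.
So the global minimum of U is P(1) + Q(-1) + 1 = -1 − 1 + 1 = -1, attained at (1, -1).

-1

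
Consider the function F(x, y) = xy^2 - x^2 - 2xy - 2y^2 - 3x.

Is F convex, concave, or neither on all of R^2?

neither

The term xy^2 is cubic, so the Hessian is not constant.
∂²F/∂y² = 2x - 4, which takes both signs as x varies (negative for sufficiently negative x). A diagonal entry of the Hessian changing sign means the Hessian is neither positive- nor negative-semidefinite on all of R^2.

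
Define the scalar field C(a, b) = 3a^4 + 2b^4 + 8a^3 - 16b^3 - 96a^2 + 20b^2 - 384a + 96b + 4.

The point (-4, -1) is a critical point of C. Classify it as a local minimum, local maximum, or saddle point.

The mixed partial ∂²C/∂a∂b is 0, so the Hessian at any point is diag(C_aa, C_bb) = diag(12(3a^2 + 4a - 16), 8(3b^2 - 12b + 5)).
At (-4, -1): H = diag(192, 160).
Both eigenvalues are positive, so H is positive definite: a local minimum.

local minimum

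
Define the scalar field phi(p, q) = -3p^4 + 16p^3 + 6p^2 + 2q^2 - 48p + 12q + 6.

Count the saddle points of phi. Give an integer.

2

phi separates as a function of p plus a function of q, so ∇phi=0 decouples.
∂phi/∂p = -12(p - 4)(p - 1)(p + 1) = 0 at p ∈ {-1, 1, 4}; ∂phi/∂q = 4(q + 3) = 0 at q ∈ {-3}.
The Hessian is diagonal: diag(phi_pp, phi_qq). Second derivatives: phi_pp(-1)=-120, phi_pp(1)=72, phi_pp(4)=-180; phi_qq(-3)=4.
Saddle points occur where the two diagonal entries have opposite signs: (-1, -3), (4, -3). Count: 2.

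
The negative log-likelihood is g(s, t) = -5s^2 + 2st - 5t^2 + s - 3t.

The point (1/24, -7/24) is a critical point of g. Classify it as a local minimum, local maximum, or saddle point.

local maximum

The Hessian of g is constant: H = [[-10, 2], [2, -10]].
det(H) = (-10)·(-10) − 2² = 96.
det(H) > 0 and tr(H) = -20 < 0, so H is negative definite and the point is a local maximum.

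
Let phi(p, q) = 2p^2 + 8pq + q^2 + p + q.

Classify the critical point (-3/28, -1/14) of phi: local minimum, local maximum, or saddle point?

The Hessian of phi is constant: H = [[4, 8], [8, 2]].
det(H) = 4·2 − 8² = -56.
Since det(H) < 0, H is indefinite and the critical point is a saddle point.

saddle point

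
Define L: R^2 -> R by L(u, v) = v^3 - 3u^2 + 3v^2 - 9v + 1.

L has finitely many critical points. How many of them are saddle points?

1

L separates as a function of u plus a function of v, so ∇L=0 decouples.
∂L/∂u = -6u = 0 at u ∈ {0}; ∂L/∂v = 3(v - 1)(v + 3) = 0 at v ∈ {-3, 1}.
The Hessian is diagonal: diag(L_uu, L_vv). Second derivatives: L_uu(0)=-6; L_vv(-3)=-12, L_vv(1)=12.
Saddle points occur where the two diagonal entries have opposite signs: (0, 1). Count: 1.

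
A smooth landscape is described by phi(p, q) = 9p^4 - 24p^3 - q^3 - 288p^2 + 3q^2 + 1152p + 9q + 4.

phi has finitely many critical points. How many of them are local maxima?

1

phi separates as a function of p plus a function of q, so ∇phi=0 decouples.
∂phi/∂p = 36(p - 4)(p - 2)(p + 4) = 0 at p ∈ {-4, 2, 4}; ∂phi/∂q = -3(q - 3)(q + 1) = 0 at q ∈ {-1, 3}.
The Hessian is diagonal: diag(phi_pp, phi_qq). Second derivatives: phi_pp(-4)=1728, phi_pp(2)=-432, phi_pp(4)=576; phi_qq(-1)=12, phi_qq(3)=-12.
Local maxima occur where both diagonal entries negative: (2, 3). Count: 1.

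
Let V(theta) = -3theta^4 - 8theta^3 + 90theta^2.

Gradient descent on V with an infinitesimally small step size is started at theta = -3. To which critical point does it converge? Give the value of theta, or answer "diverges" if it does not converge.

V'(theta) = -12theta(theta - 3)(theta + 5), so V'(-3) = -432.
Gradient descent moves in the -V' direction, i.e. theta is increasing.
The nearest critical point in that direction is theta = 0, where V'' = 180 > 0 (a local minimum). The iterate converges there.

0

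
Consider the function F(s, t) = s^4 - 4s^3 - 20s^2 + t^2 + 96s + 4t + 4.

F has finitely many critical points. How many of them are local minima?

F separates as a function of s plus a function of t, so ∇F=0 decouples.
∂F/∂s = 4(s - 4)(s - 2)(s + 3) = 0 at s ∈ {-3, 2, 4}; ∂F/∂t = 2(t + 2) = 0 at t ∈ {-2}.
The Hessian is diagonal: diag(F_ss, F_tt). Second derivatives: F_ss(-3)=140, F_ss(2)=-40, F_ss(4)=56; F_tt(-2)=2.
Local minima occur where both diagonal entries positive: (-3, -2), (4, -2). Count: 2.

2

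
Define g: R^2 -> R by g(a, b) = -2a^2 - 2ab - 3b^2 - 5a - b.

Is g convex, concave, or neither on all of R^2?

g is quadratic, so its Hessian is the constant matrix H = [[-4, -2], [-2, -6]].
det(H) = 20, tr(H) = -10.
det(H) > 0 and tr(H) < 0, so H is negative definite everywhere: concave.

concave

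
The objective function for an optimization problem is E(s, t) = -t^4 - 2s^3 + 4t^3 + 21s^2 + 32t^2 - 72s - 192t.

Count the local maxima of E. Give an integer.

E separates as a function of s plus a function of t, so ∇E=0 decouples.
∂E/∂s = -6(s - 4)(s - 3) = 0 at s ∈ {3, 4}; ∂E/∂t = -4(t - 4)(t - 3)(t + 4) = 0 at t ∈ {-4, 3, 4}.
The Hessian is diagonal: diag(E_ss, E_tt). Second derivatives: E_ss(3)=6, E_ss(4)=-6; E_tt(-4)=-224, E_tt(3)=28, E_tt(4)=-32.
Local maxima occur where both diagonal entries negative: (4, -4), (4, 4). Count: 2.

2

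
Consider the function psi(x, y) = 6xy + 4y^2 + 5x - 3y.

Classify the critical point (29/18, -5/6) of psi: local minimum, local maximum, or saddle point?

The Hessian of psi is constant: H = [[0, 6], [6, 8]].
det(H) = 0·8 − 6² = -36.
Since det(H) < 0, H is indefinite and the critical point is a saddle point.

saddle point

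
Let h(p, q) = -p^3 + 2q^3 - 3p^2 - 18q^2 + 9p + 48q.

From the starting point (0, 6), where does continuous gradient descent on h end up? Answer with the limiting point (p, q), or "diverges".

(-3, 4)

h is separable, so gradient descent decouples: p follows -∂h/∂p, q follows -∂h/∂q.
∂h/∂p = -3(p - 1)(p + 3); at p=0 this is 9, so p decreases.
∂h/∂q = 6(q - 4)(q - 2); at q=6 this is 48, so q decreases.
p converges to its nearest critical value -3 (a local min of the p-part); q converges to 4. The iterate converges to (-3, 4).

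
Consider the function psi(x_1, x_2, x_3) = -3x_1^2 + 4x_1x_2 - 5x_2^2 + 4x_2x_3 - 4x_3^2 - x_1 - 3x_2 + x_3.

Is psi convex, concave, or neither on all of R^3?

concave

psi is quadratic, so its Hessian is the constant matrix H = [[-6, 4, 0], [4, -10, 4], [0, 4, -8]].
Leading principal minors: -6, 44, -256.
Signs alternate −, +, − ⇒ H ≺ 0 ⇒ concave.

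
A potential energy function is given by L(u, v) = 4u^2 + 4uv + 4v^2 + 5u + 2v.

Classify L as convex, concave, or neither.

L is quadratic, so its Hessian is the constant matrix H = [[8, 4], [4, 8]].
det(H) = 48, tr(H) = 16.
det(H) > 0 and tr(H) > 0, so H is positive definite everywhere: convex.

convex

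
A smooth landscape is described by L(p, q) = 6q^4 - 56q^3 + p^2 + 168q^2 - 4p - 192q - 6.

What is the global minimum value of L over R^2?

L(p,q) separates as A(p) + B(q) − 6, so its minimum is min A + min B − 6.
A'(p) = 2p - 4 vanishes at p ∈ {2}; B'(q) = 24(q - 4)(q - 2)(q - 1) vanishes at q ∈ {1, 2, 4}.
Local minima of A (where A''>0): A(2)=-4. Local minima of B: B(1)=-74, B(4)=-128.
So the global minimum of L is A(2) + B(4) − 6 = -4 − 128 − 6 = -138, attained at (2, 4).

-138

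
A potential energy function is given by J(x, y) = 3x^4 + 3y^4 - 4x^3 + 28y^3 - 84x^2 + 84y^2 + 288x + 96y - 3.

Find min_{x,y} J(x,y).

-1539

J(x,y) separates as P(x) + Q(y) − 3, so its minimum is min P + min Q − 3.
P'(x) = 12(x - 3)(x - 2)(x + 4) vanishes at x ∈ {-4, 2, 3}; Q'(y) = 12(y + 1)(y + 2)(y + 4) vanishes at y ∈ {-4, -2, -1}.
Local minima of P (where P''>0): P(-4)=-1472, P(3)=243. Local minima of Q: Q(-4)=-64, Q(-1)=-37.
So the global minimum of J is P(-4) + Q(-4) − 3 = -1472 − 64 − 3 = -1539, attained at (-4, -4).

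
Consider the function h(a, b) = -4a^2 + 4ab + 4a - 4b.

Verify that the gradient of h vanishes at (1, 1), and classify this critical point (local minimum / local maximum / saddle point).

∇h = (-8a + 4b + 4, 4a - 4); substituting (1, 1) gives ∇h = (0, 0), so (1, 1) is indeed a critical point.
The Hessian of h is constant: H = [[-8, 4], [4, 0]].
det(H) = (-8)·0 − 4² = -16.
Since det(H) < 0, H is indefinite and the critical point is a saddle point.

saddle point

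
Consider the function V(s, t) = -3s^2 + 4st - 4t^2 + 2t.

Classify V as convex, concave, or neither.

concave

V is quadratic, so its Hessian is the constant matrix H = [[-6, 4], [4, -8]].
det(H) = 32, tr(H) = -14.
det(H) > 0 and tr(H) < 0, so H is negative definite everywhere: concave.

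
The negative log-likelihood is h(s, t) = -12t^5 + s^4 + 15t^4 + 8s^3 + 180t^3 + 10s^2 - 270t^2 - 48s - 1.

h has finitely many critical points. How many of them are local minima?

h separates as a function of s plus a function of t, so ∇h=0 decouples.
∂h/∂s = 4(s - 1)(s + 3)(s + 4) = 0 at s ∈ {-4, -3, 1}; ∂h/∂t = -60t(t - 3)(t - 1)(t + 3) = 0 at t ∈ {-3, 0, 1, 3}.
The Hessian is diagonal: diag(h_ss, h_tt). Second derivatives: h_ss(-4)=20, h_ss(-3)=-16, h_ss(1)=80; h_tt(-3)=4320, h_tt(0)=-540, h_tt(1)=480, h_tt(3)=-2160.
Local minima occur where both diagonal entries positive: (-4, -3), (-4, 1), (1, -3), (1, 1). Count: 4.

4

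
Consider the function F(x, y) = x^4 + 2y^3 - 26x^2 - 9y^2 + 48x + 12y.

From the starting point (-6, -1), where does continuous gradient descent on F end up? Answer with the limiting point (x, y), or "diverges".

diverges

F is separable, so gradient descent decouples: x follows -∂F/∂x, y follows -∂F/∂y.
∂F/∂x = 4(x - 3)(x - 1)(x + 4); at x=-6 this is -504, so x increases.
∂F/∂y = 6(y - 2)(y - 1); at y=-1 this is 36, so y decreases.
The y-coordinate has no critical point in that direction and runs off to infinity.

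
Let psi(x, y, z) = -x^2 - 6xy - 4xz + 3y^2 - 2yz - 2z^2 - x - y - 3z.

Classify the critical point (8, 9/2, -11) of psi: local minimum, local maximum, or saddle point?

The Hessian is constant: H = [[-2, -6, -4], [-6, 6, -2], [-4, -2, -4]].
Leading principal minors: Δ₁ = -2, Δ₂ = -48, Δ₃ = 8.
The minors fit neither the all-positive nor the alternating-sign pattern, so H is indefinite: a saddle point.

saddle point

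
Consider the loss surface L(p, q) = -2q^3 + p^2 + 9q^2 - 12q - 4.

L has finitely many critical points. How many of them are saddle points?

L separates as a function of p plus a function of q, so ∇L=0 decouples.
∂L/∂p = 2p = 0 at p ∈ {0}; ∂L/∂q = -6(q - 2)(q - 1) = 0 at q ∈ {1, 2}.
The Hessian is diagonal: diag(L_pp, L_qq). Second derivatives: L_pp(0)=2; L_qq(1)=6, L_qq(2)=-6.
Saddle points occur where the two diagonal entries have opposite signs: (0, 2). Count: 1.

1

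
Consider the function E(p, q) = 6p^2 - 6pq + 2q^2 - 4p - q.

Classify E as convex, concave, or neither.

E is quadratic, so its Hessian is the constant matrix H = [[12, -6], [-6, 4]].
det(H) = 12, tr(H) = 16.
det(H) > 0 and tr(H) > 0, so H is positive definite everywhere: convex.

convex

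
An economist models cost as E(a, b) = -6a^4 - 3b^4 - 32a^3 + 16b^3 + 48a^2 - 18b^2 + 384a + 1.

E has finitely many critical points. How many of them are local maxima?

4

E separates as a function of a plus a function of b, so ∇E=0 decouples.
∂E/∂a = -24(a - 2)(a + 2)(a + 4) = 0 at a ∈ {-4, -2, 2}; ∂E/∂b = -12b(b - 3)(b - 1) = 0 at b ∈ {0, 1, 3}.
The Hessian is diagonal: diag(E_aa, E_bb). Second derivatives: E_aa(-4)=-288, E_aa(-2)=192, E_aa(2)=-576; E_bb(0)=-36, E_bb(1)=24, E_bb(3)=-72.
Local maxima occur where both diagonal entries negative: (-4, 0), (-4, 3), (2, 0), (2, 3). Count: 4.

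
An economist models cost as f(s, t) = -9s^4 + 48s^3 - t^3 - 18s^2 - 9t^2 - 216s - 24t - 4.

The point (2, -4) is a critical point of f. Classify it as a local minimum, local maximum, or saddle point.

local minimum

The mixed partial ∂²f/∂s∂t is 0, so the Hessian at any point is diag(f_ss, f_tt) = diag(36(-3s^2 + 8s - 1), -6(t + 3)).
At (2, -4): H = diag(108, 6).
Both eigenvalues are positive, so H is positive definite: a local minimum.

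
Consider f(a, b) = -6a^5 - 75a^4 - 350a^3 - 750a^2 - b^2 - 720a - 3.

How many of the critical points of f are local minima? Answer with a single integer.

0

f separates as a function of a plus a function of b, so ∇f=0 decouples.
∂f/∂a = -30(a + 1)(a + 2)(a + 3)(a + 4) = 0 at a ∈ {-4, -3, -2, -1}; ∂f/∂b = -2b = 0 at b ∈ {0}.
The Hessian is diagonal: diag(f_aa, f_bb). Second derivatives: f_aa(-4)=180, f_aa(-3)=-60, f_aa(-2)=60, f_aa(-1)=-180; f_bb(0)=-2.
Local minima occur where both diagonal entries positive: none. Count: 0.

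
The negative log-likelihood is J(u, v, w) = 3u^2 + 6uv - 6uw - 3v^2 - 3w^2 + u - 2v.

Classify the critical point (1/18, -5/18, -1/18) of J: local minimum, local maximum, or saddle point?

The Hessian is constant: H = [[6, 6, -6], [6, -6, 0], [-6, 0, -6]].
Leading principal minors: Δ₁ = 6, Δ₂ = -72, Δ₃ = 648.
The minors fit neither the all-positive nor the alternating-sign pattern, so H is indefinite: a saddle point.

saddle point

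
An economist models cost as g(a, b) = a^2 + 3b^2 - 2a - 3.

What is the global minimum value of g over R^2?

-4

g(a,b) separates as P(a) + Q(b) − 3, so its minimum is min P + min Q − 3.
P'(a) = 2a - 2 vanishes at a ∈ {1}; Q'(b) = 6b vanishes at b ∈ {0}.
Local minima of P (where P''>0): P(1)=-1. Local minima of Q: Q(0)=0.
So the global minimum of g is P(1) + Q(0) − 3 = -1 + 0 − 3 = -4, attained at (1, 0).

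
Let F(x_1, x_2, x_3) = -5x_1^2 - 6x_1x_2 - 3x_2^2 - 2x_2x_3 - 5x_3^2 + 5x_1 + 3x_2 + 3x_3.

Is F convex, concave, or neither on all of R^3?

concave

F is quadratic, so its Hessian is the constant matrix H = [[-10, -6, 0], [-6, -6, -2], [0, -2, -10]].
Leading principal minors: -10, 24, -200.
Signs alternate −, +, − ⇒ H ≺ 0 ⇒ concave.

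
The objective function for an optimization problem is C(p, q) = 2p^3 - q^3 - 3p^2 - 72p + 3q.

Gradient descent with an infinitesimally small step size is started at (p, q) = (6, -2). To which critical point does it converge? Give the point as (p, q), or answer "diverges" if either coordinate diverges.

C is separable, so gradient descent decouples: p follows -∂C/∂p, q follows -∂C/∂q.
∂C/∂p = 6(p - 4)(p + 3); at p=6 this is 108, so p decreases.
∂C/∂q = -3(q - 1)(q + 1); at q=-2 this is -9, so q increases.
p converges to its nearest critical value 4 (a local min of the p-part); q converges to -1. The iterate converges to (4, -1).

(4, -1)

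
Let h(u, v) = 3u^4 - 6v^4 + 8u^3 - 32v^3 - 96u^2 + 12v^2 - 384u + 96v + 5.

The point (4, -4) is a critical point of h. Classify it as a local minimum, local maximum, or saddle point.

The mixed partial ∂²h/∂u∂v is 0, so the Hessian at any point is diag(h_uu, h_vv) = diag(12(3u^2 + 4u - 16), 24(-3v^2 - 8v + 1)).
At (4, -4): H = diag(576, -360).
The eigenvalues have opposite signs, so H is indefinite: a saddle point.

saddle point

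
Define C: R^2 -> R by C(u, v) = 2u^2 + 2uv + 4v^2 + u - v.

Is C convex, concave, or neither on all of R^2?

convex

C is quadratic, so its Hessian is the constant matrix H = [[4, 2], [2, 8]].
det(H) = 28, tr(H) = 12.
det(H) > 0 and tr(H) > 0, so H is positive definite everywhere: convex.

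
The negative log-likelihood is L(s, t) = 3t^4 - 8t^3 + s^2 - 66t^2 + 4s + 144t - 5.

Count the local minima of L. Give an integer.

2

L separates as a function of s plus a function of t, so ∇L=0 decouples.
∂L/∂s = 2(s + 2) = 0 at s ∈ {-2}; ∂L/∂t = 12(t - 4)(t - 1)(t + 3) = 0 at t ∈ {-3, 1, 4}.
The Hessian is diagonal: diag(L_ss, L_tt). Second derivatives: L_ss(-2)=2; L_tt(-3)=336, L_tt(1)=-144, L_tt(4)=252.
Local minima occur where both diagonal entries positive: (-2, -3), (-2, 4). Count: 2.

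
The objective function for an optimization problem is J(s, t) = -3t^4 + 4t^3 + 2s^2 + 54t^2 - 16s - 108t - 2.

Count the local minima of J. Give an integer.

J separates as a function of s plus a function of t, so ∇J=0 decouples.
∂J/∂s = 4(s - 4) = 0 at s ∈ {4}; ∂J/∂t = -12(t - 3)(t - 1)(t + 3) = 0 at t ∈ {-3, 1, 3}.
The Hessian is diagonal: diag(J_ss, J_tt). Second derivatives: J_ss(4)=4; J_tt(-3)=-288, J_tt(1)=96, J_tt(3)=-144.
Local minima occur where both diagonal entries positive: (4, 1). Count: 1.

1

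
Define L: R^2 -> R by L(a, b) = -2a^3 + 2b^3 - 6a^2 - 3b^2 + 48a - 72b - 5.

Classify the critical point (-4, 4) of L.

local minimum

The mixed partial ∂²L/∂a∂b is 0, so the Hessian at any point is diag(L_aa, L_bb) = diag(-12(a + 1), 6(2b - 1)).
At (-4, 4): H = diag(36, 42).
Both eigenvalues are positive, so H is positive definite: a local minimum.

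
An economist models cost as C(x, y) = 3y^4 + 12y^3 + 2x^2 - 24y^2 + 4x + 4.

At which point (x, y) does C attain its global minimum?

(-1, -4)

C(x,y) separates as P(x) + Q(y) + 4, so its minimum is min P + min Q + 4.
P'(x) = 4x + 4 vanishes at x ∈ {-1}; Q'(y) = 12y(y - 1)(y + 4) vanishes at y ∈ {-4, 0, 1}.
Local minima of P (where P''>0): P(-1)=-2. Local minima of Q: Q(-4)=-384, Q(1)=-9.
So the global minimum of C is P(-1) + Q(-4) + 4 = -2 − 384 + 4 = -382, attained at (-1, -4).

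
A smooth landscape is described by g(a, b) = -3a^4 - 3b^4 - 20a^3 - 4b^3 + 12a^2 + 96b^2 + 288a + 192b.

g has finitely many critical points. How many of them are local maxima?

g separates as a function of a plus a function of b, so ∇g=0 decouples.
∂g/∂a = -12(a - 2)(a + 3)(a + 4) = 0 at a ∈ {-4, -3, 2}; ∂g/∂b = -12(b - 4)(b + 1)(b + 4) = 0 at b ∈ {-4, -1, 4}.
The Hessian is diagonal: diag(g_aa, g_bb). Second derivatives: g_aa(-4)=-72, g_aa(-3)=60, g_aa(2)=-360; g_bb(-4)=-288, g_bb(-1)=180, g_bb(4)=-480.
Local maxima occur where both diagonal entries negative: (-4, -4), (-4, 4), (2, -4), (2, 4). Count: 4.

4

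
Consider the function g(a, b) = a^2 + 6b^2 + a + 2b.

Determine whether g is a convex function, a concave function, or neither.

convex

g is quadratic, so its Hessian is the constant matrix H = [[2, 0], [0, 12]].
det(H) = 24, tr(H) = 14.
det(H) > 0 and tr(H) > 0, so H is positive definite everywhere: convex.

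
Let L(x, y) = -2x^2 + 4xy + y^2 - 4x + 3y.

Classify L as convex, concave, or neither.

L is quadratic, so its Hessian is the constant matrix H = [[-4, 4], [4, 2]].
det(H) = -24, tr(H) = -2.
det(H) < 0, so H is indefinite: neither convex nor concave.

neither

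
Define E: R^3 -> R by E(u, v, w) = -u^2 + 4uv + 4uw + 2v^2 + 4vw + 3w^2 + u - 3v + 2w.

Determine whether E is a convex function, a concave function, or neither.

neither

E is quadratic, so its Hessian is the constant matrix H = [[-2, 4, 4], [4, 4, 4], [4, 4, 6]].
Leading principal minors: -2, -24, -48.
Neither pattern holds ⇒ H is indefinite ⇒ neither convex nor concave.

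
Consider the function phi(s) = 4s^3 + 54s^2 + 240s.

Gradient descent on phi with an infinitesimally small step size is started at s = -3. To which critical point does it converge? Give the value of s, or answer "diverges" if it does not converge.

phi'(s) = 12(s + 4)(s + 5), so phi'(-3) = 24.
Gradient descent moves in the -phi' direction, i.e. s is decreasing.
The nearest critical point in that direction is s = -4, where phi'' = 12 > 0 (a local minimum). The iterate converges there.

-4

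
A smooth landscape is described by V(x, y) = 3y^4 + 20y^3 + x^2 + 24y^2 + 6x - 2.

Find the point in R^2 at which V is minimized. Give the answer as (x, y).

(-3, -4)

V(x,y) separates as P(x) + Q(y) − 2, so its minimum is min P + min Q − 2.
P'(x) = 2x + 6 vanishes at x ∈ {-3}; Q'(y) = 12y(y + 1)(y + 4) vanishes at y ∈ {-4, -1, 0}.
Local minima of P (where P''>0): P(-3)=-9. Local minima of Q: Q(-4)=-128, Q(0)=0.
So the global minimum of V is P(-3) + Q(-4) − 2 = -9 − 128 − 2 = -139, attained at (-3, -4).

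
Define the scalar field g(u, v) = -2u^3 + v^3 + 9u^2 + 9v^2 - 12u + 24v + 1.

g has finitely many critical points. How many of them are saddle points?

2

g separates as a function of u plus a function of v, so ∇g=0 decouples.
∂g/∂u = -6(u - 2)(u - 1) = 0 at u ∈ {1, 2}; ∂g/∂v = 3(v + 2)(v + 4) = 0 at v ∈ {-4, -2}.
The Hessian is diagonal: diag(g_uu, g_vv). Second derivatives: g_uu(1)=6, g_uu(2)=-6; g_vv(-4)=-6, g_vv(-2)=6.
Saddle points occur where the two diagonal entries have opposite signs: (1, -4), (2, -2). Count: 2.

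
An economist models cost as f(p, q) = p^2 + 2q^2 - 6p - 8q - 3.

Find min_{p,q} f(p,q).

f(p,q) separates as A(p) + B(q) − 3, so its minimum is min A + min B − 3.
A'(p) = 2p - 6 vanishes at p ∈ {3}; B'(q) = 4q - 8 vanishes at q ∈ {2}.
Local minima of A (where A''>0): A(3)=-9. Local minima of B: B(2)=-8.
So the global minimum of f is A(3) + B(2) − 3 = -9 − 8 − 3 = -20, attained at (3, 2).

-20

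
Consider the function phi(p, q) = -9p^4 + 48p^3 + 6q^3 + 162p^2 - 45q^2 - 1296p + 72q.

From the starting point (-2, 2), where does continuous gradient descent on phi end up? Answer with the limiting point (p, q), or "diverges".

phi is separable, so gradient descent decouples: p follows -∂phi/∂p, q follows -∂phi/∂q.
∂phi/∂p = -36(p - 4)(p - 3)(p + 3); at p=-2 this is -1080, so p increases.
∂phi/∂q = 18(q - 4)(q - 1); at q=2 this is -36, so q increases.
p converges to its nearest critical value 3 (a local min of the p-part); q converges to 4. The iterate converges to (3, 4).

(3, 4)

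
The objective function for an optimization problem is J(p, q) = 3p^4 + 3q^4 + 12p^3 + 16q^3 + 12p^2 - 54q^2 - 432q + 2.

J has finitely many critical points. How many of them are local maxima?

1

J separates as a function of p plus a function of q, so ∇J=0 decouples.
∂J/∂p = 12p(p + 1)(p + 2) = 0 at p ∈ {-2, -1, 0}; ∂J/∂q = 12(q - 3)(q + 3)(q + 4) = 0 at q ∈ {-4, -3, 3}.
The Hessian is diagonal: diag(J_pp, J_qq). Second derivatives: J_pp(-2)=24, J_pp(-1)=-12, J_pp(0)=24; J_qq(-4)=84, J_qq(-3)=-72, J_qq(3)=504.
Local maxima occur where both diagonal entries negative: (-1, -3). Count: 1.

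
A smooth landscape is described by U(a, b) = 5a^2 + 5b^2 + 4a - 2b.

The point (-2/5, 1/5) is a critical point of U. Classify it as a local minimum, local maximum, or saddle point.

local minimum

The Hessian of U is constant: H = [[10, 0], [0, 10]].
det(H) = 10·10 − 0² = 100.
det(H) > 0 and tr(H) = 20 > 0, so H is positive definite and the point is a local minimum.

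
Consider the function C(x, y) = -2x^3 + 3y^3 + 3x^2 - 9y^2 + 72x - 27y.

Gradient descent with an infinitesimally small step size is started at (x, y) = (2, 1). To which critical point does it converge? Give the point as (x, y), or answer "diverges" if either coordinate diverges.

(-3, 3)

C is separable, so gradient descent decouples: x follows -∂C/∂x, y follows -∂C/∂y.
∂C/∂x = -6(x - 4)(x + 3); at x=2 this is 60, so x decreases.
∂C/∂y = 9(y - 3)(y + 1); at y=1 this is -36, so y increases.
x converges to its nearest critical value -3 (a local min of the x-part); y converges to 3. The iterate converges to (-3, 3).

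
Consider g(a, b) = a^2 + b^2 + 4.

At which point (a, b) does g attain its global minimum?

g(a,b) separates as P(a) + Q(b) + 4, so its minimum is min P + min Q + 4.
P'(a) = 2a vanishes at a ∈ {0}; Q'(b) = 2b vanishes at b ∈ {0}.
Local minima of P (where P''>0): P(0)=0. Local minima of Q: Q(0)=0.
So the global minimum of g is P(0) + Q(0) + 4 = 0 + 0 + 4 = 4, attained at (0, 0).

(0, 0)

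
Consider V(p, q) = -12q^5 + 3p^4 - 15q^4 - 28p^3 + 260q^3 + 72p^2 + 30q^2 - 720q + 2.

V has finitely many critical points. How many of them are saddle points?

6

V separates as a function of p plus a function of q, so ∇V=0 decouples.
∂V/∂p = 12p(p - 4)(p - 3) = 0 at p ∈ {0, 3, 4}; ∂V/∂q = -60(q - 3)(q - 1)(q + 1)(q + 4) = 0 at q ∈ {-4, -1, 1, 3}.
The Hessian is diagonal: diag(V_pp, V_qq). Second derivatives: V_pp(0)=144, V_pp(3)=-36, V_pp(4)=48; V_qq(-4)=6300, V_qq(-1)=-1440, V_qq(1)=1200, V_qq(3)=-3360.
Saddle points occur where the two diagonal entries have opposite signs: (0, -1), (0, 3), (3, -4), (3, 1), (4, -1), (4, 3). Count: 6.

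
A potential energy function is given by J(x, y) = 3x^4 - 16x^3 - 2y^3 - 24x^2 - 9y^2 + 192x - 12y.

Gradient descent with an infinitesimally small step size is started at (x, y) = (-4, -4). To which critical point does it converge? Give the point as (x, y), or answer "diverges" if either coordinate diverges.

J is separable, so gradient descent decouples: x follows -∂J/∂x, y follows -∂J/∂y.
∂J/∂x = 12(x - 4)(x - 2)(x + 2); at x=-4 this is -1152, so x increases.
∂J/∂y = -6(y + 1)(y + 2); at y=-4 this is -36, so y increases.
x converges to its nearest critical value -2 (a local min of the x-part); y converges to -2. The iterate converges to (-2, -2).

(-2, -2)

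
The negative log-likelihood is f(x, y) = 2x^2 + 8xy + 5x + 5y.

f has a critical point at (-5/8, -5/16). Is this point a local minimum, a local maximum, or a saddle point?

The Hessian of f is constant: H = [[4, 8], [8, 0]].
det(H) = 4·0 − 8² = -64.
Since det(H) < 0, H is indefinite and the critical point is a saddle point.

saddle point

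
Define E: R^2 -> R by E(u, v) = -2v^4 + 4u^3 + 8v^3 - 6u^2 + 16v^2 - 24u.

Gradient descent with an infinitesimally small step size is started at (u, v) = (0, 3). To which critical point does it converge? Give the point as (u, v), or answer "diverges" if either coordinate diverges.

E is separable, so gradient descent decouples: u follows -∂E/∂u, v follows -∂E/∂v.
∂E/∂u = 12(u - 2)(u + 1); at u=0 this is -24, so u increases.
∂E/∂v = -8v(v - 4)(v + 1); at v=3 this is 96, so v decreases.
u converges to its nearest critical value 2 (a local min of the u-part); v converges to 0. The iterate converges to (2, 0).

(2, 0)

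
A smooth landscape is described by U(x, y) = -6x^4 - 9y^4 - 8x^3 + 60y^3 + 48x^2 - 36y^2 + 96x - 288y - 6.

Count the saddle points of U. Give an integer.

4

U separates as a function of x plus a function of y, so ∇U=0 decouples.
∂U/∂x = -24(x - 2)(x + 1)(x + 2) = 0 at x ∈ {-2, -1, 2}; ∂U/∂y = -36(y - 4)(y - 2)(y + 1) = 0 at y ∈ {-1, 2, 4}.
The Hessian is diagonal: diag(U_xx, U_yy). Second derivatives: U_xx(-2)=-96, U_xx(-1)=72, U_xx(2)=-288; U_yy(-1)=-540, U_yy(2)=216, U_yy(4)=-360.
Saddle points occur where the two diagonal entries have opposite signs: (-2, 2), (-1, -1), (-1, 4), (2, 2). Count: 4.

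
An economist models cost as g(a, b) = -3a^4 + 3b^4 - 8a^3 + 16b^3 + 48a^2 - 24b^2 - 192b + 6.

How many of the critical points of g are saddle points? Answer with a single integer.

g separates as a function of a plus a function of b, so ∇g=0 decouples.
∂g/∂a = -12a(a - 2)(a + 4) = 0 at a ∈ {-4, 0, 2}; ∂g/∂b = 12(b - 2)(b + 2)(b + 4) = 0 at b ∈ {-4, -2, 2}.
The Hessian is diagonal: diag(g_aa, g_bb). Second derivatives: g_aa(-4)=-288, g_aa(0)=96, g_aa(2)=-144; g_bb(-4)=144, g_bb(-2)=-96, g_bb(2)=288.
Saddle points occur where the two diagonal entries have opposite signs: (-4, -4), (-4, 2), (0, -2), (2, -4), (2, 2). Count: 5.

5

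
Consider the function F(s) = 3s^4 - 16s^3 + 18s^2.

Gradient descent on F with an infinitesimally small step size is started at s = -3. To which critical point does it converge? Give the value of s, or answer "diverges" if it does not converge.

F'(s) = 12s(s - 3)(s - 1), so F'(-3) = -864.
Gradient descent moves in the -F' direction, i.e. s is increasing.
The nearest critical point in that direction is s = 0, where F'' = 36 > 0 (a local minimum). The iterate converges there.

0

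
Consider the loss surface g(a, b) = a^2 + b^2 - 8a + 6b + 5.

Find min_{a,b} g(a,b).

-20

g(a,b) separates as P(a) + Q(b) + 5, so its minimum is min P + min Q + 5.
P'(a) = 2a - 8 vanishes at a ∈ {4}; Q'(b) = 2b + 6 vanishes at b ∈ {-3}.
Local minima of P (where P''>0): P(4)=-16. Local minima of Q: Q(-3)=-9.
So the global minimum of g is P(4) + Q(-3) + 5 = -16 − 9 + 5 = -20, attained at (4, -3).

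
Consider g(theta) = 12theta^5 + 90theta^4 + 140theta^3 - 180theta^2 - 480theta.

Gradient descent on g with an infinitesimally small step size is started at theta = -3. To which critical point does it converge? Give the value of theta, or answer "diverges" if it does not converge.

g'(theta) = 60(theta - 1)(theta + 1)(theta + 2)(theta + 4), so g'(-3) = -480.
Gradient descent moves in the -g' direction, i.e. theta is increasing.
The nearest critical point in that direction is theta = -2, where g'' = 360 > 0 (a local minimum). The iterate converges there.

-2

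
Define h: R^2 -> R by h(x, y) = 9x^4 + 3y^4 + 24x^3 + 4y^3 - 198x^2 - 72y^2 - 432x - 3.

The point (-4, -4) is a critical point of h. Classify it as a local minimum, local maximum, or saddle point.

The mixed partial ∂²h/∂x∂y is 0, so the Hessian at any point is diag(h_xx, h_yy) = diag(36(3x^2 + 4x - 11), 12(3y^2 + 2y - 12)).
At (-4, -4): H = diag(756, 336).
Both eigenvalues are positive, so H is positive definite: a local minimum.

local minimum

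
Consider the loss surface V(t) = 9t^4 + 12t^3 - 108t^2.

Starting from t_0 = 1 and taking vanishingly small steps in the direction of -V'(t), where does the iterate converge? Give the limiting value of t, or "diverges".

2

V'(t) = 36t(t - 2)(t + 3), so V'(1) = -144.
Gradient descent moves in the -V' direction, i.e. t is increasing.
The nearest critical point in that direction is t = 2, where V'' = 360 > 0 (a local minimum). The iterate converges there.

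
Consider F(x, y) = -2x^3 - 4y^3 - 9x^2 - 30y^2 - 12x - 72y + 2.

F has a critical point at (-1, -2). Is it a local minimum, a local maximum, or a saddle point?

The mixed partial ∂²F/∂x∂y is 0, so the Hessian at any point is diag(F_xx, F_yy) = diag(-6(2x + 3), -12(2y + 5)).
At (-1, -2): H = diag(-6, -12).
Both eigenvalues are negative, so H is negative definite: a local maximum.

local maximum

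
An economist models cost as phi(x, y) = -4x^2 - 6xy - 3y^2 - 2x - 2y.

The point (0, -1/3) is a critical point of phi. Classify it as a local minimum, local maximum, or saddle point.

The Hessian of phi is constant: H = [[-8, -6], [-6, -6]].
det(H) = (-8)·(-6) − (-6)² = 12.
det(H) > 0 and tr(H) = -14 < 0, so H is negative definite and the point is a local maximum.

local maximum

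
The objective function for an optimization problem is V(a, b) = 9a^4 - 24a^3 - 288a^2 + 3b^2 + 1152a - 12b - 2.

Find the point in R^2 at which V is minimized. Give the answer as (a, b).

(-4, 2)

V(a,b) separates as P(a) + Q(b) − 2, so its minimum is min P + min Q − 2.
P'(a) = 36(a - 4)(a - 2)(a + 4) vanishes at a ∈ {-4, 2, 4}; Q'(b) = 6b - 12 vanishes at b ∈ {2}.
Local minima of P (where P''>0): P(-4)=-5376, P(4)=768. Local minima of Q: Q(2)=-12.
So the global minimum of V is P(-4) + Q(2) − 2 = -5376 − 12 − 2 = -5390, attained at (-4, 2).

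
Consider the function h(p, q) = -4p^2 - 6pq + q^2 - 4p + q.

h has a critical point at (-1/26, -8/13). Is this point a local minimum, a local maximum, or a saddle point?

The Hessian of h is constant: H = [[-8, -6], [-6, 2]].
det(H) = (-8)·2 − (-6)² = -52.
Since det(H) < 0, H is indefinite and the critical point is a saddle point.

saddle point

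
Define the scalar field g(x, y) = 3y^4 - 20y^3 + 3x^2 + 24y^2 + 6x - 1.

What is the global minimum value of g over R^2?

-132

g(x,y) separates as P(x) + Q(y) − 1, so its minimum is min P + min Q − 1.
P'(x) = 6x + 6 vanishes at x ∈ {-1}; Q'(y) = 12y(y - 4)(y - 1) vanishes at y ∈ {0, 1, 4}.
Local minima of P (where P''>0): P(-1)=-3. Local minima of Q: Q(0)=0, Q(4)=-128.
So the global minimum of g is P(-1) + Q(4) − 1 = -3 − 128 − 1 = -132, attained at (-1, 4).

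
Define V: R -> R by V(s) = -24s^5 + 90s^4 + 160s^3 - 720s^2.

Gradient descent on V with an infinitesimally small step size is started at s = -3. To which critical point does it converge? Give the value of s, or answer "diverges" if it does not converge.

V'(s) = -120s(s - 3)(s - 2)(s + 2), so V'(-3) = -10800.
Gradient descent moves in the -V' direction, i.e. s is increasing.
The nearest critical point in that direction is s = -2, where V'' = 4800 > 0 (a local minimum). The iterate converges there.

-2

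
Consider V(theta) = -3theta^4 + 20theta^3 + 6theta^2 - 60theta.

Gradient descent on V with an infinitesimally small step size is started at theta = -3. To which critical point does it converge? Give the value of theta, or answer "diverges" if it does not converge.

diverges

V'(theta) = -12(theta - 5)(theta - 1)(theta + 1), so V'(-3) = 768.
Gradient descent moves in the -V' direction, i.e. theta is decreasing.
There is no critical point below theta=-3, and V' keeps the same sign, so the iterate runs off to −∞.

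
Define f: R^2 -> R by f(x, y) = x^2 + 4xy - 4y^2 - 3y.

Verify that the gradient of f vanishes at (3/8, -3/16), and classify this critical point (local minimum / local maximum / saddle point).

∇f = (2x + 4y, 4x - 8y - 3); substituting (3/8, -3/16) gives ∇f = (0, 0), so (3/8, -3/16) is indeed a critical point.
The Hessian of f is constant: H = [[2, 4], [4, -8]].
det(H) = 2·(-8) − 4² = -32.
Since det(H) < 0, H is indefinite and the critical point is a saddle point.

saddle point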